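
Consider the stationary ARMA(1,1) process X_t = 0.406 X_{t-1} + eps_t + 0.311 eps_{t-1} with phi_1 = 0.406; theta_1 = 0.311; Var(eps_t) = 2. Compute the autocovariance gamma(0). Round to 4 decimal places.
\gamma(0) = 3.2311

Multiply the model equation by X_{t-k} and take expectations. With theta_0 = psi_0 = 1 and psi_j the MA(infinity) weights, this gives
  gamma(k) - sum_i phi_i gamma(k-i) = c_k,
  c_k = sigma^2 * sum_{j=k..q} theta_j psi_{j-k}   (c_k = 0 for k > q),
using gamma(-m) = gamma(m).
psi-weights needed (psi_j = theta_j + sum_i phi_i psi_{j-i}):
  psi_1 = theta_1 + phi_1 = 0.311 + (0.406) = 0.717
Right-hand sides:
  c_0 = sigma^2 (1 + theta_1 psi_1) = 2 * (1 + (0.311)(0.717)) = 2 * 1.222987 = 2.445974
  c_1 = sigma^2 theta_1 = 2 * (0.311) = 0.622
  c_2 = 0
Equations for k = 0 and k = 1 (AR order 1):
  gamma(0) = phi_1 gamma(1) + c_0
  gamma(1) = phi_1 gamma(0) + c_1
Substituting the second into the first: gamma(0) (1 - phi_1^2) = c_0 + phi_1 c_1, so
  gamma(0) = (c_0 + phi_1 c_1) / (1 - phi_1^2) = (2.445974 + (0.406)(0.622)) / (1 - (0.406)^2) = 2.698506 / 0.835164 = 3.231109.
Therefore gamma(0) = 3.2311 (to 4 decimal places).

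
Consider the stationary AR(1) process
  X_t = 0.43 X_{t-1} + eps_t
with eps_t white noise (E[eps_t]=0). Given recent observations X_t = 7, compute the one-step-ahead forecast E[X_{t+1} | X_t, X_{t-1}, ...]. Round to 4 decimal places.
E[X_{t+1} \mid \mathcal F_t] = 3.0100

For an AR(p) model X_t = c + sum_i phi_i X_{t-i} + eps_t, the
one-step-ahead conditional mean is
  E[X_{t+1} | X_t, ...] = c + sum_i phi_i X_{t+1-i}.
Substitute known values:
  E[X_{t+1} | ...] = (0.43) * (7)
                   = 3.0100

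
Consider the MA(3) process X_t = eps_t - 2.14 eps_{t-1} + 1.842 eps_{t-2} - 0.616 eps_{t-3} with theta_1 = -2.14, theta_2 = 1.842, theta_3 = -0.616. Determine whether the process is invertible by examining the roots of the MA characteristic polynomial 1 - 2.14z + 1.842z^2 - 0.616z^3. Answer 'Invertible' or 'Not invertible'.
\text{Invertible}

The MA(q) characteristic polynomial is P(z) = 1 - 2.14z + 1.842z^2 - 0.616z^3.
Invertibility requires all roots to lie outside the unit circle, i.e. |z| > 1 for every root.
Degree 3: look for a simple real root z0 first, then factor out (1 - z/z0) and solve the remaining quadratic.
Testing z0 = 1.25: P(1.25) = 1 + (-2.14)(1.25) + (1.842)(1.25)^2 + (-0.616)(1.25)^3
  = 1 + (-2.675) + (2.878125) + (-1.203125) = 0.  So z_0 = 1.25 is a root, |z_0| = 1.25.
Divide out the factor (1 - 0.8 z) = (1 - z/z0) (since 1/z0 = 0.8):
  P(z) = (1 - 0.8 z)(1 + (-1.34) z + (0.77) z^2)
  [check: z-coef -1.34 - (0.8) = -2.14; z^2-coef 0.77 - (0.8)(-1.34) = 1.842; z^3-coef -(0.8)(0.77) = -0.616.]
Remaining roots from the quadratic factor 1 + (-1.34) z + (0.77) z^2:
  Set 1 + (-1.34) z + (0.77) z^2 = 0, i.e. a z^2 + b z + c = 0 with a = 0.77, b = -1.34, c = 1.
  Discriminant D = b^2 - 4ac = (-1.34)^2 - 4*(0.77)*1 = 1.7956 - (3.08) = -1.2844.
  D < 0, so the roots are the complex-conjugate pair z = (-b +/- i sqrt(-D)) / (2a) = 0.8701 +/- 0.7359i.
  For a conjugate pair |z|^2 = z * conj(z) = (product of roots) = c/a = 1/(0.77) = 1.298701, so |z| = sqrt(1.298701) = 1.1396 for both roots.
Moduli of all roots: 1.2500, 1.1396, 1.1396.
All moduli strictly greater than 1? Yes.
Verdict: Invertible.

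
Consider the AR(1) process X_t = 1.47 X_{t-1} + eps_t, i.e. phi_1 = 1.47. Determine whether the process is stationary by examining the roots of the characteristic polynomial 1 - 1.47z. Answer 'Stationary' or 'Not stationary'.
\text{Not stationary}

The AR(p) characteristic polynomial is P(z) = 1 - 1.47z.
Stationarity requires all roots to lie outside the unit circle, i.e. |z| > 1 for every root.
This is linear in z: 1 + (-1.47) z = 0  =>  z = -1/(-1.47) = 0.680272,  |z| = 0.680272.
Moduli of all roots: 0.6803.
All moduli strictly greater than 1? No.
Verdict: Not stationary.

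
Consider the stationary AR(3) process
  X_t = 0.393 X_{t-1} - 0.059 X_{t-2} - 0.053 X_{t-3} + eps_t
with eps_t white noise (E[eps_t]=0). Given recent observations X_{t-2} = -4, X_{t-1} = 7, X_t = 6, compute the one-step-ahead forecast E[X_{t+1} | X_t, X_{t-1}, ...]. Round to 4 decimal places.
E[X_{t+1} \mid \mathcal F_t] = 2.1570

For an AR(p) model X_t = c + sum_i phi_i X_{t-i} + eps_t, the
one-step-ahead conditional mean is
  E[X_{t+1} | X_t, ...] = c + sum_i phi_i X_{t+1-i}.
Substitute known values:
  E[X_{t+1} | ...] = (0.393) * (6) + (-0.059) * (7) + (-0.053) * (-4)
                   = 2.1570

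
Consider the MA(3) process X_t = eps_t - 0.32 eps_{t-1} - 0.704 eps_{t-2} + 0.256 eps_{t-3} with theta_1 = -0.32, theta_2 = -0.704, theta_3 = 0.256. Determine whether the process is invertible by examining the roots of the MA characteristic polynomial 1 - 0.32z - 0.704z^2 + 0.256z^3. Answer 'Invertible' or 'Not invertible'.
\text{Invertible}

The MA(q) characteristic polynomial is P(z) = 1 - 0.32z - 0.704z^2 + 0.256z^3.
Invertibility requires all roots to lie outside the unit circle, i.e. |z| > 1 for every root.
Degree 3: look for a simple real root z0 first, then factor out (1 - z/z0) and solve the remaining quadratic.
Testing z0 = 1.25: P(1.25) = 1 + (-0.32)(1.25) + (-0.704)(1.25)^2 + (0.256)(1.25)^3
  = 1 + (-0.4) + (-1.1) + (0.5) = 0.  So z_0 = 1.25 is a root, |z_0| = 1.25.
Divide out the factor (1 - 0.8 z) = (1 - z/z0) (since 1/z0 = 0.8):
  P(z) = (1 - 0.8 z)(1 + (0.48) z + (-0.32) z^2)
  [check: z-coef 0.48 - (0.8) = -0.32; z^2-coef -0.32 - (0.8)(0.48) = -0.704; z^3-coef -(0.8)(-0.32) = 0.256.]
Remaining roots from the quadratic factor 1 + (0.48) z + (-0.32) z^2:
  Set 1 + (0.48) z + (-0.32) z^2 = 0, i.e. a z^2 + b z + c = 0 with a = -0.32, b = 0.48, c = 1.
  Discriminant D = b^2 - 4ac = (0.48)^2 - 4*(-0.32)*1 = 0.2304 - (-1.28) = 1.5104.
  D >= 0, so the roots are real: z = (-b +/- sqrt(D)) / (2a) = (-0.48 +/- 1.228983) / (-0.64).
    z_1 = (-0.48 + 1.228983) / (-0.64) = -1.1703,   |z_1| = 1.1703.
    z_2 = (-0.48 - 1.228983) / (-0.64) = 2.6703,   |z_2| = 2.6703.
Moduli of all roots: 1.2500, 1.1703, 2.6703.
All moduli strictly greater than 1? Yes.
Verdict: Invertible.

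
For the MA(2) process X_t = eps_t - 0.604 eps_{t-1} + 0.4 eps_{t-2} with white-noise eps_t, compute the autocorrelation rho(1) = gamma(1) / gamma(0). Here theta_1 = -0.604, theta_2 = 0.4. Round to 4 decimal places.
\rho(1) = -0.5546

For an MA(q) process with theta_0 = 1, the autocovariance is
  gamma(k) = sigma^2 * sum_{i=0..q-k} theta_i * theta_{i+k},
and rho(k) = gamma(k) / gamma(0). Sigma^2 cancels.
  numerator   = (1)*(-0.604) + (-0.604)*(0.4) = -0.8456.
  denominator = (1)^2 + (-0.604)^2 + (0.4)^2 = 1.524816.
  rho(1) = -0.8456 / 1.524816 = -0.5546.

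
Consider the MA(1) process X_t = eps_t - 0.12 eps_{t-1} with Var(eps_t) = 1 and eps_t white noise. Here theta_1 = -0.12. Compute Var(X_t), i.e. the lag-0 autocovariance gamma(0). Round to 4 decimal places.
\gamma(0) = 1.0144

For an MA(q) process X_t = eps_t + sum_i theta_i eps_{t-i} with
Var(eps_t) = sigma^2, the variance is
  gamma(0) = sigma^2 * (1 + sum_i theta_i^2).
  sum_i theta_i^2 = (-0.12)^2 = 0.0144.
  gamma(0) = 1 * (1 + 0.0144) = 1 * 1.0144 = 1.0144.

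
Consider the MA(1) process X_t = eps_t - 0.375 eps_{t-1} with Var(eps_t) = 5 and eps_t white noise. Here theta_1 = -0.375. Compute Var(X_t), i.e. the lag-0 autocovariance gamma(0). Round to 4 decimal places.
\gamma(0) = 5.7031

For an MA(q) process X_t = eps_t + sum_i theta_i eps_{t-i} with
Var(eps_t) = sigma^2, the variance is
  gamma(0) = sigma^2 * (1 + sum_i theta_i^2).
  sum_i theta_i^2 = (-0.375)^2 = 0.140625.
  gamma(0) = 5 * (1 + 0.140625) = 5 * 1.140625 = 5.703125, which rounds to 5.7031.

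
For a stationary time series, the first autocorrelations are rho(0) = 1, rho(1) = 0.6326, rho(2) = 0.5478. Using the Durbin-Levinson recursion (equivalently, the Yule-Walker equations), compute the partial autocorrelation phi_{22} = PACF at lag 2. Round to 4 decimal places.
\phi_{22} = 0.2461

The PACF at lag k is phi_{kk}, the last component of the solution
to the Yule-Walker system G_k phi = r_k where
  (G_k)_{ij} = rho(|i - j|), (r_k)_i = rho(i), i,j = 1..k.
Equivalently, Durbin-Levinson gives phi_{kk} iteratively:
  phi_{11} = rho(1)
  phi_{kk} = [rho(k) - sum_{j=1..k-1} phi_{k-1,j} rho(k-j)]
            / [1 - sum_{j=1..k-1} phi_{k-1,j} rho(j)],
  phi_{k,j} = phi_{k-1,j} - phi_{kk} phi_{k-1,k-j},  j = 1..k-1.
Step k = 1:
  phi_11 = rho(1) = 0.6326.
Step k = 2:
  phi_22 = [rho(2) - phi_11 rho(1)] / [1 - phi_11 rho(1)] = [0.5478 - (0.6326)(0.6326)] / [1 - (0.6326)(0.6326)]
         = 0.14761724 / 0.59981724 = 0.2461.
Therefore phi_{22} = 0.2461.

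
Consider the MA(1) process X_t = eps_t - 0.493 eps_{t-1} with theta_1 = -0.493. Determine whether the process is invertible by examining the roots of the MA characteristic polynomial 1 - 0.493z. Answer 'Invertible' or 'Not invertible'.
\text{Invertible}

The MA(q) characteristic polynomial is P(z) = 1 - 0.493z.
Invertibility requires all roots to lie outside the unit circle, i.e. |z| > 1 for every root.
This is linear in z: 1 + (-0.493) z = 0  =>  z = -1/(-0.493) = 2.028398,  |z| = 2.028398.
Moduli of all roots: 2.0284.
All moduli strictly greater than 1? Yes.
Verdict: Invertible.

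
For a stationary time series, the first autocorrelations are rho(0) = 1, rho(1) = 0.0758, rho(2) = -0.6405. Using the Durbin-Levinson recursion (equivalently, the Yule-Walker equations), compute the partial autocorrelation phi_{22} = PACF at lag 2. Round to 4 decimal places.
\phi_{22} = -0.6500

The PACF at lag k is phi_{kk}, the last component of the solution
to the Yule-Walker system G_k phi = r_k where
  (G_k)_{ij} = rho(|i - j|), (r_k)_i = rho(i), i,j = 1..k.
Equivalently, Durbin-Levinson gives phi_{kk} iteratively:
  phi_{11} = rho(1)
  phi_{kk} = [rho(k) - sum_{j=1..k-1} phi_{k-1,j} rho(k-j)]
            / [1 - sum_{j=1..k-1} phi_{k-1,j} rho(j)],
  phi_{k,j} = phi_{k-1,j} - phi_{kk} phi_{k-1,k-j},  j = 1..k-1.
Step k = 1:
  phi_11 = rho(1) = 0.0758.
Step k = 2:
  phi_22 = [rho(2) - phi_11 rho(1)] / [1 - phi_11 rho(1)] = [-0.6405 - (0.0758)(0.0758)] / [1 - (0.0758)(0.0758)]
         = -0.64624564 / 0.99425436 = -0.65.
Therefore phi_{22} = -0.6500.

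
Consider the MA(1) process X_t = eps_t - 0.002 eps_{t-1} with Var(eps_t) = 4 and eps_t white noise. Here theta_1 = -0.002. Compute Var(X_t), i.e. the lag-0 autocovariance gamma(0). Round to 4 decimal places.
\gamma(0) = 4.0000

For an MA(q) process X_t = eps_t + sum_i theta_i eps_{t-i} with
Var(eps_t) = sigma^2, the variance is
  gamma(0) = sigma^2 * (1 + sum_i theta_i^2).
  sum_i theta_i^2 = (-0.002)^2 = 0.000004.
  gamma(0) = 4 * (1 + 0.000004) = 4 * 1.000004 = 4.000016, which rounds to 4.0000.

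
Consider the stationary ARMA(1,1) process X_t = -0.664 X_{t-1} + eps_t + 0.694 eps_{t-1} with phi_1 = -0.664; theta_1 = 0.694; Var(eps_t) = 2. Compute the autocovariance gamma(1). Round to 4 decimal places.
\gamma(1) = 0.0579

Multiply the model equation by X_{t-k} and take expectations. With theta_0 = psi_0 = 1 and psi_j the MA(infinity) weights, this gives
  gamma(k) - sum_i phi_i gamma(k-i) = c_k,
  c_k = sigma^2 * sum_{j=k..q} theta_j psi_{j-k}   (c_k = 0 for k > q),
using gamma(-m) = gamma(m).
psi-weights needed (psi_j = theta_j + sum_i phi_i psi_{j-i}):
  psi_1 = theta_1 + phi_1 = 0.694 + (-0.664) = 0.03
Right-hand sides:
  c_0 = sigma^2 (1 + theta_1 psi_1) = 2 * (1 + (0.694)(0.03)) = 2 * 1.02082 = 2.04164
  c_1 = sigma^2 theta_1 = 2 * (0.694) = 1.388
  c_2 = 0
Equations for k = 0 and k = 1 (AR order 1):
  gamma(0) = phi_1 gamma(1) + c_0
  gamma(1) = phi_1 gamma(0) + c_1
Substituting the second into the first: gamma(0) (1 - phi_1^2) = c_0 + phi_1 c_1, so
  gamma(0) = (c_0 + phi_1 c_1) / (1 - phi_1^2) = (2.04164 + (-0.664)(1.388)) / (1 - (-0.664)^2) = 1.120008 / 0.559104 = 2.003219.
  gamma(1) = phi_1 gamma(0) + c_1 = (-0.664)(2.003219) + (1.388) = 0.057862.
Therefore gamma(1) = 0.0579 (to 4 decimal places).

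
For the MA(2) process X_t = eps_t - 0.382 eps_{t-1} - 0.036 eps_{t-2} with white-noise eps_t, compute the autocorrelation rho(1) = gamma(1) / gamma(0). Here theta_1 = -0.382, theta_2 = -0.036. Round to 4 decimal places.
\rho(1) = -0.3210

For an MA(q) process with theta_0 = 1, the autocovariance is
  gamma(k) = sigma^2 * sum_{i=0..q-k} theta_i * theta_{i+k},
and rho(k) = gamma(k) / gamma(0). Sigma^2 cancels.
  numerator   = (1)*(-0.382) + (-0.382)*(-0.036) = -0.368248.
  denominator = (1)^2 + (-0.382)^2 + (-0.036)^2 = 1.14722.
  rho(1) = -0.368248 / 1.14722 = -0.3210.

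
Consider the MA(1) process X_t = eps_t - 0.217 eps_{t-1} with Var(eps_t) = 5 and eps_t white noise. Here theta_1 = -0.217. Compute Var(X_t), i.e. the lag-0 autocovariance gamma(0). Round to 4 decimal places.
\gamma(0) = 5.2354

For an MA(q) process X_t = eps_t + sum_i theta_i eps_{t-i} with
Var(eps_t) = sigma^2, the variance is
  gamma(0) = sigma^2 * (1 + sum_i theta_i^2).
  sum_i theta_i^2 = (-0.217)^2 = 0.047089.
  gamma(0) = 5 * (1 + 0.047089) = 5 * 1.047089 = 5.235445, which rounds to 5.2354.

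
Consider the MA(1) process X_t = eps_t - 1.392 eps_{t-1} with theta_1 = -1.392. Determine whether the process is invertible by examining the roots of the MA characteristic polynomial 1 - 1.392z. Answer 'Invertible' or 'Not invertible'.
\text{Not invertible}

The MA(q) characteristic polynomial is P(z) = 1 - 1.392z.
Invertibility requires all roots to lie outside the unit circle, i.e. |z| > 1 for every root.
This is linear in z: 1 + (-1.392) z = 0  =>  z = -1/(-1.392) = 0.718391,  |z| = 0.718391.
Moduli of all roots: 0.7184.
All moduli strictly greater than 1? No.
Verdict: Not invertible.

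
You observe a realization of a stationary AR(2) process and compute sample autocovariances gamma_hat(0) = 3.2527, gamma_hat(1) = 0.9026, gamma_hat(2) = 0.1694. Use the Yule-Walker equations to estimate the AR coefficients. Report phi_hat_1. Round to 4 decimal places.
\hat\phi_{1} = 0.2850

The Yule-Walker equations for an AR(p) process read, in matrix form,
  Gamma_p phi = r_p,   with   (Gamma_p)_{ij} = gamma(|i - j|),
                       (r_p)_i = gamma(i),   i,j = 1..p.
Substitute the sample gammas (Toeplitz matrix and right-hand side of size 2):
  Gamma_p = [[3.2527, 0.9026], [0.9026, 3.2527]]
  r_p     = [0.9026, 0.1694]
Written out:
  3.2527 phi_1 + 0.9026 phi_2 = 0.9026
  0.9026 phi_1 + 3.2527 phi_2 = 0.1694
Solve by Cramer's rule:
  det = gamma(0)^2 - gamma(1)^2 = (3.2527)^2 - (0.9026)^2 = 10.58005729 - 0.81468676 = 9.76537053
  phi_hat_1 = [gamma(1) gamma(0) - gamma(1) gamma(2)] / det = [(0.9026)(3.2527) - (0.9026)(0.1694)] / 9.76537053 = 2.78298658 / 9.76537053 = 0.285
  phi_hat_2 = [gamma(0) gamma(2) - gamma(1)^2] / det = [(3.2527)(0.1694) - (0.9026)^2] / 9.76537053 = -0.26367938 / 9.76537053 = -0.027
So phi_hat = [0.2850, -0.0270].
Therefore phi_hat_1 = 0.2850.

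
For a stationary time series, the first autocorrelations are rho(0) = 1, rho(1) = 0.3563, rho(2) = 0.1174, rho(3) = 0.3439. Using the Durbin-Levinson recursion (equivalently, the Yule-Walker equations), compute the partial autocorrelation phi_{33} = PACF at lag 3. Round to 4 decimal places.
\phi_{33} = 0.3500

The PACF at lag k is phi_{kk}, the last component of the solution
to the Yule-Walker system G_k phi = r_k where
  (G_k)_{ij} = rho(|i - j|), (r_k)_i = rho(i), i,j = 1..k.
Equivalently, Durbin-Levinson gives phi_{kk} iteratively:
  phi_{11} = rho(1)
  phi_{kk} = [rho(k) - sum_{j=1..k-1} phi_{k-1,j} rho(k-j)]
            / [1 - sum_{j=1..k-1} phi_{k-1,j} rho(j)],
  phi_{k,j} = phi_{k-1,j} - phi_{kk} phi_{k-1,k-j},  j = 1..k-1.
Step k = 1:
  phi_11 = rho(1) = 0.3563.
Step k = 2:
  phi_22 = [rho(2) - phi_11 rho(1)] / [1 - phi_11 rho(1)] = [0.1174 - (0.3563)(0.3563)] / [1 - (0.3563)(0.3563)]
         = -0.00954969 / 0.87305031 = -0.010938.
  Update: phi_21 = phi_11 - phi_22 phi_11 = 0.3563 - (-0.010938)(0.3563) = 0.360197.
Step k = 3:
  phi_33 = [rho(3) - phi_21 rho(2) - phi_22 rho(1)] / [1 - phi_21 rho(1) - phi_22 rho(2)]
    numerator   = 0.3439 - (0.360197)(0.1174) - (-0.010938)(0.3563) = 0.30551015
    denominator = 1 - (0.360197)(0.3563) - (-0.010938)(0.1174) = 0.87294585
  phi_33 = 0.30551015 / 0.87294585 = 0.35.
Therefore phi_{33} = 0.3500.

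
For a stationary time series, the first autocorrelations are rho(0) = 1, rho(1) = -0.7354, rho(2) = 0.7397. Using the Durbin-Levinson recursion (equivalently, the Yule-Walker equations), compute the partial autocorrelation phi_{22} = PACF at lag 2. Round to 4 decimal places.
\phi_{22} = 0.4331

The PACF at lag k is phi_{kk}, the last component of the solution
to the Yule-Walker system G_k phi = r_k where
  (G_k)_{ij} = rho(|i - j|), (r_k)_i = rho(i), i,j = 1..k.
Equivalently, Durbin-Levinson gives phi_{kk} iteratively:
  phi_{11} = rho(1)
  phi_{kk} = [rho(k) - sum_{j=1..k-1} phi_{k-1,j} rho(k-j)]
            / [1 - sum_{j=1..k-1} phi_{k-1,j} rho(j)],
  phi_{k,j} = phi_{k-1,j} - phi_{kk} phi_{k-1,k-j},  j = 1..k-1.
Step k = 1:
  phi_11 = rho(1) = -0.7354.
Step k = 2:
  phi_22 = [rho(2) - phi_11 rho(1)] / [1 - phi_11 rho(1)] = [0.7397 - (-0.7354)(-0.7354)] / [1 - (-0.7354)(-0.7354)]
         = 0.19888684 / 0.45918684 = 0.4331.
Therefore phi_{22} = 0.4331.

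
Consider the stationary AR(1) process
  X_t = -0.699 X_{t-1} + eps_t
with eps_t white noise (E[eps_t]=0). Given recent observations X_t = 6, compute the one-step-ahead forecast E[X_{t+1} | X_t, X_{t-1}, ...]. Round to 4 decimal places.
E[X_{t+1} \mid \mathcal F_t] = -4.1940

For an AR(p) model X_t = c + sum_i phi_i X_{t-i} + eps_t, the
one-step-ahead conditional mean is
  E[X_{t+1} | X_t, ...] = c + sum_i phi_i X_{t+1-i}.
Substitute known values:
  E[X_{t+1} | ...] = (-0.699) * (6)
                   = -4.1940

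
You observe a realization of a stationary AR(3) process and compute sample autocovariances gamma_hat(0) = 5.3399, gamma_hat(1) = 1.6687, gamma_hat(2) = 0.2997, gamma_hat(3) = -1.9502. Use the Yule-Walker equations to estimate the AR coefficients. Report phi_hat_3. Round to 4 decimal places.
\hat\phi_{3} = -0.4100

The Yule-Walker equations for an AR(p) process read, in matrix form,
  Gamma_p phi = r_p,   with   (Gamma_p)_{ij} = gamma(|i - j|),
                       (r_p)_i = gamma(i),   i,j = 1..p.
Substitute the sample gammas (Toeplitz matrix and right-hand side of size 3):
  Gamma_p = [[5.3399, 1.6687, 0.2997], [1.6687, 5.3399, 1.6687], [0.2997, 1.6687, 5.3399]]
  r_p     = [1.6687, 0.2997, -1.9502]
Written out (R1..R3):
  (R1) 5.3399 phi_1 + 1.6687 phi_2 + 0.2997 phi_3 = 1.6687
  (R2) 1.6687 phi_1 + 5.3399 phi_2 + 1.6687 phi_3 = 0.2997
  (R3) 0.2997 phi_1 + 1.6687 phi_2 + 5.3399 phi_3 = -1.9502
Gaussian elimination:
  R2 <- R2 - (1.6687/5.3399) R1 = R2 - (0.312496) R1:  4.818437 phi_2 + 1.575045 phi_3 = -0.221763
  R3 <- R3 - (0.2997/5.3399) R1 = R3 - (0.056125) R1:  1.575045 phi_2 + 5.323079 phi_3 = -2.043855
  R3 <- R3 - (1.575045/4.818437) R2 = R3 - (0.326879) R2:  4.808231 phi_3 = -1.971366
Back-substitution:
  phi_hat_3 = -1.971366 / 4.808231 = -0.409998
  phi_hat_2 = (-0.221763 - (1.575045)(-0.409998)) / 4.818437 = 0.087996
  phi_hat_1 = (1.6687 - (1.6687)(0.087996) - (0.2997)(-0.409998)) / 5.3399 = 0.308009
So phi_hat = [0.3080, 0.0880, -0.4100].
Therefore phi_hat_3 = -0.4100.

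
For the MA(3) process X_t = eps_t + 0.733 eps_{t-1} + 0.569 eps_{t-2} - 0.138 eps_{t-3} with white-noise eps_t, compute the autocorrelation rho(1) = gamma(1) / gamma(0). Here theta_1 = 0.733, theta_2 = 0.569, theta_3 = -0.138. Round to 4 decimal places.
\rho(1) = 0.5699

For an MA(q) process with theta_0 = 1, the autocovariance is
  gamma(k) = sigma^2 * sum_{i=0..q-k} theta_i * theta_{i+k},
and rho(k) = gamma(k) / gamma(0). Sigma^2 cancels.
  numerator   = (1)*(0.733) + (0.733)*(0.569) + (0.569)*(-0.138) = 1.071555.
  denominator = (1)^2 + (0.733)^2 + (0.569)^2 + (-0.138)^2 = 1.880094.
  rho(1) = 1.071555 / 1.880094 = 0.5699.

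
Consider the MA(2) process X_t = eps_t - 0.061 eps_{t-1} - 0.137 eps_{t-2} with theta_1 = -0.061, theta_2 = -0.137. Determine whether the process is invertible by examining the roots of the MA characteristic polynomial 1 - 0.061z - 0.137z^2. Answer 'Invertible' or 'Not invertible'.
\text{Invertible}

The MA(q) characteristic polynomial is P(z) = 1 - 0.061z - 0.137z^2.
Invertibility requires all roots to lie outside the unit circle, i.e. |z| > 1 for every root.
Set 1 + (-0.061) z + (-0.137) z^2 = 0, i.e. a z^2 + b z + c = 0 with a = -0.137, b = -0.061, c = 1.
Discriminant D = b^2 - 4ac = (-0.061)^2 - 4*(-0.137)*1 = 0.003721 - (-0.548) = 0.551721.
D >= 0, so the roots are real: z = (-b +/- sqrt(D)) / (2a) = (0.061 +/- 0.742779) / (-0.274).
  z_1 = (0.061 + 0.742779) / (-0.274) = -2.9335,   |z_1| = 2.9335.
  z_2 = (0.061 - 0.742779) / (-0.274) = 2.4882,   |z_2| = 2.4882.
Moduli of all roots: 2.9335, 2.4882.
All moduli strictly greater than 1? Yes.
Verdict: Invertible.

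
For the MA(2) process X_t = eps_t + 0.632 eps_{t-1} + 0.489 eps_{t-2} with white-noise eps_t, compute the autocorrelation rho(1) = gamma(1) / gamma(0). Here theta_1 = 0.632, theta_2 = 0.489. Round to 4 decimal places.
\rho(1) = 0.5743

For an MA(q) process with theta_0 = 1, the autocovariance is
  gamma(k) = sigma^2 * sum_{i=0..q-k} theta_i * theta_{i+k},
and rho(k) = gamma(k) / gamma(0). Sigma^2 cancels.
  numerator   = (1)*(0.632) + (0.632)*(0.489) = 0.941048.
  denominator = (1)^2 + (0.632)^2 + (0.489)^2 = 1.638545.
  rho(1) = 0.941048 / 1.638545 = 0.5743.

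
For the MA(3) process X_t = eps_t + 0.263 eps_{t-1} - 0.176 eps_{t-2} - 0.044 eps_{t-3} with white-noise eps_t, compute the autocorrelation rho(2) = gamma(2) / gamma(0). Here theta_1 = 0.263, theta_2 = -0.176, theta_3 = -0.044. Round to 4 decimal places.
\rho(2) = -0.1702

For an MA(q) process with theta_0 = 1, the autocovariance is
  gamma(k) = sigma^2 * sum_{i=0..q-k} theta_i * theta_{i+k},
and rho(k) = gamma(k) / gamma(0). Sigma^2 cancels.
  numerator   = (1)*(-0.176) + (0.263)*(-0.044) = -0.187572.
  denominator = (1)^2 + (0.263)^2 + (-0.176)^2 + (-0.044)^2 = 1.102081.
  rho(2) = -0.187572 / 1.102081 = -0.1702.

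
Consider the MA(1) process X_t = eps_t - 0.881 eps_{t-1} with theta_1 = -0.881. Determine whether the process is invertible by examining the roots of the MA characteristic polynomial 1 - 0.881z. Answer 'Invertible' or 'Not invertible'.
\text{Invertible}

The MA(q) characteristic polynomial is P(z) = 1 - 0.881z.
Invertibility requires all roots to lie outside the unit circle, i.e. |z| > 1 for every root.
This is linear in z: 1 + (-0.881) z = 0  =>  z = -1/(-0.881) = 1.135074,  |z| = 1.135074.
Moduli of all roots: 1.1351.
All moduli strictly greater than 1? Yes.
Verdict: Invertible.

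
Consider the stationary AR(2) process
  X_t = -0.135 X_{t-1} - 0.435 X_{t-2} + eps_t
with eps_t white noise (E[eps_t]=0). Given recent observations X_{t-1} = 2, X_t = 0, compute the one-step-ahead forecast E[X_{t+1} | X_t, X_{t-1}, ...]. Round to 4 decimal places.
E[X_{t+1} \mid \mathcal F_t] = -0.8700

For an AR(p) model X_t = c + sum_i phi_i X_{t-i} + eps_t, the
one-step-ahead conditional mean is
  E[X_{t+1} | X_t, ...] = c + sum_i phi_i X_{t+1-i}.
Substitute known values:
  E[X_{t+1} | ...] = (-0.135) * (0) + (-0.435) * (2)
                   = -0.8700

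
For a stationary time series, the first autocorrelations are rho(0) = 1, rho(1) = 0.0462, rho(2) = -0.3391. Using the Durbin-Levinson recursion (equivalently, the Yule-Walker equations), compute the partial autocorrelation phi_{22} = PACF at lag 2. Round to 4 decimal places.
\phi_{22} = -0.3420

The PACF at lag k is phi_{kk}, the last component of the solution
to the Yule-Walker system G_k phi = r_k where
  (G_k)_{ij} = rho(|i - j|), (r_k)_i = rho(i), i,j = 1..k.
Equivalently, Durbin-Levinson gives phi_{kk} iteratively:
  phi_{11} = rho(1)
  phi_{kk} = [rho(k) - sum_{j=1..k-1} phi_{k-1,j} rho(k-j)]
            / [1 - sum_{j=1..k-1} phi_{k-1,j} rho(j)],
  phi_{k,j} = phi_{k-1,j} - phi_{kk} phi_{k-1,k-j},  j = 1..k-1.
Step k = 1:
  phi_11 = rho(1) = 0.0462.
Step k = 2:
  phi_22 = [rho(2) - phi_11 rho(1)] / [1 - phi_11 rho(1)] = [-0.3391 - (0.0462)(0.0462)] / [1 - (0.0462)(0.0462)]
         = -0.34123444 / 0.99786556 = -0.342.
Therefore phi_{22} = -0.3420.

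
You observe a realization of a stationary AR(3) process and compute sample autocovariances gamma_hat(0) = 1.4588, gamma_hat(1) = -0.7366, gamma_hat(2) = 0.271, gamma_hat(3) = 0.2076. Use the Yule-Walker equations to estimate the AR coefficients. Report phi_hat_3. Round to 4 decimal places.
\hat\phi_{3} = 0.2680

The Yule-Walker equations for an AR(p) process read, in matrix form,
  Gamma_p phi = r_p,   with   (Gamma_p)_{ij} = gamma(|i - j|),
                       (r_p)_i = gamma(i),   i,j = 1..p.
Substitute the sample gammas (Toeplitz matrix and right-hand side of size 3):
  Gamma_p = [[1.4588, -0.7366, 0.271], [-0.7366, 1.4588, -0.7366], [0.271, -0.7366, 1.4588]]
  r_p     = [-0.7366, 0.271, 0.2076]
Written out (R1..R3):
  (R1) 1.4588 phi_1 - 0.7366 phi_2 + 0.271 phi_3 = -0.7366
  (R2) -0.7366 phi_1 + 1.4588 phi_2 - 0.7366 phi_3 = 0.271
  (R3) 0.271 phi_1 - 0.7366 phi_2 + 1.4588 phi_3 = 0.2076
Gaussian elimination:
  R2 <- R2 - (-0.7366/1.4588) R1 = R2 - (-0.504936) R1:  1.086864 phi_2 - 0.599762 phi_3 = -0.100936
  R3 <- R3 - (0.271/1.4588) R1 = R3 - (0.185769) R1:  -0.599762 phi_2 + 1.408457 phi_3 = 0.344438
  R3 <- R3 - (-0.599762/1.086864) R2 = R3 - (-0.551828) R2:  1.077491 phi_3 = 0.288738
Back-substitution:
  phi_hat_3 = 0.288738 / 1.077491 = 0.267973
  phi_hat_2 = (-0.100936 - (-0.599762)(0.267973)) / 1.086864 = 0.055007
  phi_hat_1 = (-0.7366 - (-0.7366)(0.055007) - (0.271)(0.267973)) / 1.4588 = -0.526942
So phi_hat = [-0.5269, 0.0550, 0.2680].
Therefore phi_hat_3 = 0.2680.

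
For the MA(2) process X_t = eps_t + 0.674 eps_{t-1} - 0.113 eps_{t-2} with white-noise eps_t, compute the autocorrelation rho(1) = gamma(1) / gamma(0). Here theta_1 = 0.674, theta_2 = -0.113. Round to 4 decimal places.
\rho(1) = 0.4075

For an MA(q) process with theta_0 = 1, the autocovariance is
  gamma(k) = sigma^2 * sum_{i=0..q-k} theta_i * theta_{i+k},
and rho(k) = gamma(k) / gamma(0). Sigma^2 cancels.
  numerator   = (1)*(0.674) + (0.674)*(-0.113) = 0.597838.
  denominator = (1)^2 + (0.674)^2 + (-0.113)^2 = 1.467045.
  rho(1) = 0.597838 / 1.467045 = 0.4075.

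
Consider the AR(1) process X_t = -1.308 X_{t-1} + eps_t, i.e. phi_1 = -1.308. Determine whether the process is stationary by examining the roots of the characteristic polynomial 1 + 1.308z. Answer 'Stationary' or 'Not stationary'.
\text{Not stationary}

The AR(p) characteristic polynomial is P(z) = 1 + 1.308z.
Stationarity requires all roots to lie outside the unit circle, i.e. |z| > 1 for every root.
This is linear in z: 1 + (1.308) z = 0  =>  z = -1/(1.308) = -0.764526,  |z| = 0.764526.
Moduli of all roots: 0.7645.
All moduli strictly greater than 1? No.
Verdict: Not stationary.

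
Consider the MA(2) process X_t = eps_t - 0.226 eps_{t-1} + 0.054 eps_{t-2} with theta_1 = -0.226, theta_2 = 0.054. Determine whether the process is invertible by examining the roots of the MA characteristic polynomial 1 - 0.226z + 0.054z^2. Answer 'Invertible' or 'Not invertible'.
\text{Invertible}

The MA(q) characteristic polynomial is P(z) = 1 - 0.226z + 0.054z^2.
Invertibility requires all roots to lie outside the unit circle, i.e. |z| > 1 for every root.
Set 1 + (-0.226) z + (0.054) z^2 = 0, i.e. a z^2 + b z + c = 0 with a = 0.054, b = -0.226, c = 1.
Discriminant D = b^2 - 4ac = (-0.226)^2 - 4*(0.054)*1 = 0.051076 - (0.216) = -0.164924.
D < 0, so the roots are the complex-conjugate pair z = (-b +/- i sqrt(-D)) / (2a) = 2.0926 +/- 3.7603i.
For a conjugate pair |z|^2 = z * conj(z) = (product of roots) = c/a = 1/(0.054) = 18.518519, so |z| = sqrt(18.518519) = 4.3033 for both roots.
Moduli of all roots: 4.3033, 4.3033.
All moduli strictly greater than 1? Yes.
Verdict: Invertible.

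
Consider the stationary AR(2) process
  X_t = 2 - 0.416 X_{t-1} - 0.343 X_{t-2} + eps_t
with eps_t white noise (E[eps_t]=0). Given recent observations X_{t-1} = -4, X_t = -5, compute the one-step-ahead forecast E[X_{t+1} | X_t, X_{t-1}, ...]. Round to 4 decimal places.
E[X_{t+1} \mid \mathcal F_t] = 5.4520

For an AR(p) model X_t = c + sum_i phi_i X_{t-i} + eps_t, the
one-step-ahead conditional mean is
  E[X_{t+1} | X_t, ...] = c + sum_i phi_i X_{t+1-i}.
Substitute known values:
  E[X_{t+1} | ...] = 2 + (-0.416) * (-5) + (-0.343) * (-4)
                   = 5.4520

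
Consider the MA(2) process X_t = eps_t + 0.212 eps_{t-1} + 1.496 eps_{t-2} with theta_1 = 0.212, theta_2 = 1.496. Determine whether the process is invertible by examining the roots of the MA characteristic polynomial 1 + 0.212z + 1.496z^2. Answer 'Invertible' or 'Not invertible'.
\text{Not invertible}

The MA(q) characteristic polynomial is P(z) = 1 + 0.212z + 1.496z^2.
Invertibility requires all roots to lie outside the unit circle, i.e. |z| > 1 for every root.
Set 1 + (0.212) z + (1.496) z^2 = 0, i.e. a z^2 + b z + c = 0 with a = 1.496, b = 0.212, c = 1.
Discriminant D = b^2 - 4ac = (0.212)^2 - 4*(1.496)*1 = 0.044944 - (5.984) = -5.939056.
D < 0, so the roots are the complex-conjugate pair z = (-b +/- i sqrt(-D)) / (2a) = -0.0709 +/- 0.8145i.
For a conjugate pair |z|^2 = z * conj(z) = (product of roots) = c/a = 1/(1.496) = 0.668449, so |z| = sqrt(0.668449) = 0.8176 for both roots.
Moduli of all roots: 0.8176, 0.8176.
All moduli strictly greater than 1? No.
Verdict: Not invertible.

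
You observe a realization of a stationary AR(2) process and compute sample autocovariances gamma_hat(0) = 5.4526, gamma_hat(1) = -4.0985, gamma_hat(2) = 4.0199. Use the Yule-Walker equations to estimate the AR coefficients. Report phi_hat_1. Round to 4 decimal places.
\hat\phi_{1} = -0.4540

The Yule-Walker equations for an AR(p) process read, in matrix form,
  Gamma_p phi = r_p,   with   (Gamma_p)_{ij} = gamma(|i - j|),
                       (r_p)_i = gamma(i),   i,j = 1..p.
Substitute the sample gammas (Toeplitz matrix and right-hand side of size 2):
  Gamma_p = [[5.4526, -4.0985], [-4.0985, 5.4526]]
  r_p     = [-4.0985, 4.0199]
Written out:
  5.4526 phi_1 - 4.0985 phi_2 = -4.0985
  -4.0985 phi_1 + 5.4526 phi_2 = 4.0199
Solve by Cramer's rule:
  det = gamma(0)^2 - gamma(1)^2 = (5.4526)^2 - (-4.0985)^2 = 29.73084676 - 16.79770225 = 12.93314451
  phi_hat_1 = [gamma(1) gamma(0) - gamma(1) gamma(2)] / det = [(-4.0985)(5.4526) - (-4.0985)(4.0199)] / 12.93314451 = -5.87192095 / 12.93314451 = -0.454
  phi_hat_2 = [gamma(0) gamma(2) - gamma(1)^2] / det = [(5.4526)(4.0199) - (-4.0985)^2] / 12.93314451 = 5.12120449 / 12.93314451 = 0.396
So phi_hat = [-0.4540, 0.3960].
Therefore phi_hat_1 = -0.4540.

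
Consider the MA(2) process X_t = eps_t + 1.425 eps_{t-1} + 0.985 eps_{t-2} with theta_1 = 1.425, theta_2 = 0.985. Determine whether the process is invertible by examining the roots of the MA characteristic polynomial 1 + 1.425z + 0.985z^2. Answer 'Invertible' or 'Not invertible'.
\text{Invertible}

The MA(q) characteristic polynomial is P(z) = 1 + 1.425z + 0.985z^2.
Invertibility requires all roots to lie outside the unit circle, i.e. |z| > 1 for every root.
Set 1 + (1.425) z + (0.985) z^2 = 0, i.e. a z^2 + b z + c = 0 with a = 0.985, b = 1.425, c = 1.
Discriminant D = b^2 - 4ac = (1.425)^2 - 4*(0.985)*1 = 2.030625 - (3.94) = -1.909375.
D < 0, so the roots are the complex-conjugate pair z = (-b +/- i sqrt(-D)) / (2a) = -0.7234 +/- 0.7014i.
For a conjugate pair |z|^2 = z * conj(z) = (product of roots) = c/a = 1/(0.985) = 1.015228, so |z| = sqrt(1.015228) = 1.0076 for both roots.
Moduli of all roots: 1.0076, 1.0076.
All moduli strictly greater than 1? Yes.
Verdict: Invertible.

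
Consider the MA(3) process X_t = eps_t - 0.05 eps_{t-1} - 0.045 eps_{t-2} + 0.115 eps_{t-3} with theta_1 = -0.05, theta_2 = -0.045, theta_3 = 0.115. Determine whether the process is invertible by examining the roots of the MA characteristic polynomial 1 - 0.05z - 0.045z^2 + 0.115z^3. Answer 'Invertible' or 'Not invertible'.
\text{Invertible}

The MA(q) characteristic polynomial is P(z) = 1 - 0.05z - 0.045z^2 + 0.115z^3.
Invertibility requires all roots to lie outside the unit circle, i.e. |z| > 1 for every root.
Degree 3: look for a simple real root z0 first, then factor out (1 - z/z0) and solve the remaining quadratic.
Testing z0 = -2: P(-2) = 1 + (-0.05)(-2) + (-0.045)(-2)^2 + (0.115)(-2)^3
  = 1 + (0.1) + (-0.18) + (-0.92) = 0.  So z_0 = -2 is a root, |z_0| = 2.
Divide out the factor (1 + 0.5 z) = (1 - z/z0) (since 1/z0 = -0.5):
  P(z) = (1 + 0.5 z)(1 + (-0.55) z + (0.23) z^2)
  [check: z-coef -0.55 - (-0.5) = -0.05; z^2-coef 0.23 - (-0.5)(-0.55) = -0.045; z^3-coef -(-0.5)(0.23) = 0.115.]
Remaining roots from the quadratic factor 1 + (-0.55) z + (0.23) z^2:
  Set 1 + (-0.55) z + (0.23) z^2 = 0, i.e. a z^2 + b z + c = 0 with a = 0.23, b = -0.55, c = 1.
  Discriminant D = b^2 - 4ac = (-0.55)^2 - 4*(0.23)*1 = 0.3025 - (0.92) = -0.6175.
  D < 0, so the roots are the complex-conjugate pair z = (-b +/- i sqrt(-D)) / (2a) = 1.1957 +/- 1.7083i.
  For a conjugate pair |z|^2 = z * conj(z) = (product of roots) = c/a = 1/(0.23) = 4.347826, so |z| = sqrt(4.347826) = 2.0851 for both roots.
Moduli of all roots: 2.0000, 2.0851, 2.0851.
All moduli strictly greater than 1? Yes.
Verdict: Invertible.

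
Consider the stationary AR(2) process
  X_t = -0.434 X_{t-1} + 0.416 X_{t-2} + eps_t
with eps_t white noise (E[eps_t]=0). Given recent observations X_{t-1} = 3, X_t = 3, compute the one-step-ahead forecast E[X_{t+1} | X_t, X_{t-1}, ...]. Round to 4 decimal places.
E[X_{t+1} \mid \mathcal F_t] = -0.0540

For an AR(p) model X_t = c + sum_i phi_i X_{t-i} + eps_t, the
one-step-ahead conditional mean is
  E[X_{t+1} | X_t, ...] = c + sum_i phi_i X_{t+1-i}.
Substitute known values:
  E[X_{t+1} | ...] = (-0.434) * (3) + (0.416) * (3)
                   = -0.0540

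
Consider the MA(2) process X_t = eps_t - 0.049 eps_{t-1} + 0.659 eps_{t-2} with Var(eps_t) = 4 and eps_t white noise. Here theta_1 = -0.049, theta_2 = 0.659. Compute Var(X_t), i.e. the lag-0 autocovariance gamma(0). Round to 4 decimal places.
\gamma(0) = 5.7467

For an MA(q) process X_t = eps_t + sum_i theta_i eps_{t-i} with
Var(eps_t) = sigma^2, the variance is
  gamma(0) = sigma^2 * (1 + sum_i theta_i^2).
  sum_i theta_i^2 = (-0.049)^2 + (0.659)^2 = 0.002401 + 0.434281 = 0.436682.
  gamma(0) = 4 * (1 + 0.436682) = 4 * 1.436682 = 5.746728, which rounds to 5.7467.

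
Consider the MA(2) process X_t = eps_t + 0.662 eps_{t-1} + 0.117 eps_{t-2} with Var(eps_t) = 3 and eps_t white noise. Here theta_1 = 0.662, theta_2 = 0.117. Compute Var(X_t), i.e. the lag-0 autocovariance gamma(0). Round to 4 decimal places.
\gamma(0) = 4.3558

For an MA(q) process X_t = eps_t + sum_i theta_i eps_{t-i} with
Var(eps_t) = sigma^2, the variance is
  gamma(0) = sigma^2 * (1 + sum_i theta_i^2).
  sum_i theta_i^2 = (0.662)^2 + (0.117)^2 = 0.438244 + 0.013689 = 0.451933.
  gamma(0) = 3 * (1 + 0.451933) = 3 * 1.451933 = 4.355799, which rounds to 4.3558.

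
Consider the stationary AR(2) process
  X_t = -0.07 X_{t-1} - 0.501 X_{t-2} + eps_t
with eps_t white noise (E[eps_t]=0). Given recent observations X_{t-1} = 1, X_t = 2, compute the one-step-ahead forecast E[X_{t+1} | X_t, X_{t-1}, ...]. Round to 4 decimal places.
E[X_{t+1} \mid \mathcal F_t] = -0.6410

For an AR(p) model X_t = c + sum_i phi_i X_{t-i} + eps_t, the
one-step-ahead conditional mean is
  E[X_{t+1} | X_t, ...] = c + sum_i phi_i X_{t+1-i}.
Substitute known values:
  E[X_{t+1} | ...] = (-0.07) * (2) + (-0.501) * (1)
                   = -0.6410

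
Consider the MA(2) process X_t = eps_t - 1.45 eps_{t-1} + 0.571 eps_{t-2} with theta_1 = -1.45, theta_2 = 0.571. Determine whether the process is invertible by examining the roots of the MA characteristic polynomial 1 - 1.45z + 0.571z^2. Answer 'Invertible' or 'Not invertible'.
\text{Invertible}

The MA(q) characteristic polynomial is P(z) = 1 - 1.45z + 0.571z^2.
Invertibility requires all roots to lie outside the unit circle, i.e. |z| > 1 for every root.
Set 1 + (-1.45) z + (0.571) z^2 = 0, i.e. a z^2 + b z + c = 0 with a = 0.571, b = -1.45, c = 1.
Discriminant D = b^2 - 4ac = (-1.45)^2 - 4*(0.571)*1 = 2.1025 - (2.284) = -0.1815.
D < 0, so the roots are the complex-conjugate pair z = (-b +/- i sqrt(-D)) / (2a) = 1.2697 +/- 0.3731i.
For a conjugate pair |z|^2 = z * conj(z) = (product of roots) = c/a = 1/(0.571) = 1.751313, so |z| = sqrt(1.751313) = 1.3234 for both roots.
Moduli of all roots: 1.3234, 1.3234.
All moduli strictly greater than 1? Yes.
Verdict: Invertible.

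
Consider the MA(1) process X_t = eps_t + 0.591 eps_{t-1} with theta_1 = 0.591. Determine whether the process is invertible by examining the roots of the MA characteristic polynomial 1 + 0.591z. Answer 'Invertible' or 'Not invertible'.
\text{Invertible}

The MA(q) characteristic polynomial is P(z) = 1 + 0.591z.
Invertibility requires all roots to lie outside the unit circle, i.e. |z| > 1 for every root.
This is linear in z: 1 + (0.591) z = 0  =>  z = -1/(0.591) = -1.692047,  |z| = 1.692047.
Moduli of all roots: 1.6920.
All moduli strictly greater than 1? Yes.
Verdict: Invertible.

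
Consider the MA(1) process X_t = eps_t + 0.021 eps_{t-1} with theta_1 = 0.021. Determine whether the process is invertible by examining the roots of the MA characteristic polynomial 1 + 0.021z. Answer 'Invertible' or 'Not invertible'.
\text{Invertible}

The MA(q) characteristic polynomial is P(z) = 1 + 0.021z.
Invertibility requires all roots to lie outside the unit circle, i.e. |z| > 1 for every root.
This is linear in z: 1 + (0.021) z = 0  =>  z = -1/(0.021) = -47.619048,  |z| = 47.619048.
Moduli of all roots: 47.6190.
All moduli strictly greater than 1? Yes.
Verdict: Invertible.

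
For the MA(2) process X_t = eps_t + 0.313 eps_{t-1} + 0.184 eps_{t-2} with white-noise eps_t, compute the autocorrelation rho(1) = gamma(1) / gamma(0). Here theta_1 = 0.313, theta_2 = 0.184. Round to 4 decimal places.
\rho(1) = 0.3274

For an MA(q) process with theta_0 = 1, the autocovariance is
  gamma(k) = sigma^2 * sum_{i=0..q-k} theta_i * theta_{i+k},
and rho(k) = gamma(k) / gamma(0). Sigma^2 cancels.
  numerator   = (1)*(0.313) + (0.313)*(0.184) = 0.370592.
  denominator = (1)^2 + (0.313)^2 + (0.184)^2 = 1.131825.
  rho(1) = 0.370592 / 1.131825 = 0.3274.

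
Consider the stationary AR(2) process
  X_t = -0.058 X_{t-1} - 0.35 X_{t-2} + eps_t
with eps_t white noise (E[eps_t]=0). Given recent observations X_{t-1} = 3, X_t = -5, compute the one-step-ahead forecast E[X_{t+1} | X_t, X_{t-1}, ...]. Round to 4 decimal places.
E[X_{t+1} \mid \mathcal F_t] = -0.7600

For an AR(p) model X_t = c + sum_i phi_i X_{t-i} + eps_t, the
one-step-ahead conditional mean is
  E[X_{t+1} | X_t, ...] = c + sum_i phi_i X_{t+1-i}.
Substitute known values:
  E[X_{t+1} | ...] = (-0.058) * (-5) + (-0.35) * (3)
                   = -0.7600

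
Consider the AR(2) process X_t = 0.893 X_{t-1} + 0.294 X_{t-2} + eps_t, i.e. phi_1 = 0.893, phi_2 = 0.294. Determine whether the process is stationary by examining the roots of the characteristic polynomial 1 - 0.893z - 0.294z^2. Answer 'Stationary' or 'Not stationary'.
\text{Not stationary}

The AR(p) characteristic polynomial is P(z) = 1 - 0.893z - 0.294z^2.
Stationarity requires all roots to lie outside the unit circle, i.e. |z| > 1 for every root.
Set 1 + (-0.893) z + (-0.294) z^2 = 0, i.e. a z^2 + b z + c = 0 with a = -0.294, b = -0.893, c = 1.
Discriminant D = b^2 - 4ac = (-0.893)^2 - 4*(-0.294)*1 = 0.797449 - (-1.176) = 1.973449.
D >= 0, so the roots are real: z = (-b +/- sqrt(D)) / (2a) = (0.893 +/- 1.404795) / (-0.588).
  z_1 = (0.893 + 1.404795) / (-0.588) = -3.9078,   |z_1| = 3.9078.
  z_2 = (0.893 - 1.404795) / (-0.588) = 0.8704,   |z_2| = 0.8704.
Moduli of all roots: 3.9078, 0.8704.
All moduli strictly greater than 1? No.
Verdict: Not stationary.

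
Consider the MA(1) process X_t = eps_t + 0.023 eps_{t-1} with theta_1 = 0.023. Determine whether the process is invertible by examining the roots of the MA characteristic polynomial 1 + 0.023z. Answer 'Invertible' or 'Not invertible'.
\text{Invertible}

The MA(q) characteristic polynomial is P(z) = 1 + 0.023z.
Invertibility requires all roots to lie outside the unit circle, i.e. |z| > 1 for every root.
This is linear in z: 1 + (0.023) z = 0  =>  z = -1/(0.023) = -43.478261,  |z| = 43.478261.
Moduli of all roots: 43.4783.
All moduli strictly greater than 1? Yes.
Verdict: Invertible.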